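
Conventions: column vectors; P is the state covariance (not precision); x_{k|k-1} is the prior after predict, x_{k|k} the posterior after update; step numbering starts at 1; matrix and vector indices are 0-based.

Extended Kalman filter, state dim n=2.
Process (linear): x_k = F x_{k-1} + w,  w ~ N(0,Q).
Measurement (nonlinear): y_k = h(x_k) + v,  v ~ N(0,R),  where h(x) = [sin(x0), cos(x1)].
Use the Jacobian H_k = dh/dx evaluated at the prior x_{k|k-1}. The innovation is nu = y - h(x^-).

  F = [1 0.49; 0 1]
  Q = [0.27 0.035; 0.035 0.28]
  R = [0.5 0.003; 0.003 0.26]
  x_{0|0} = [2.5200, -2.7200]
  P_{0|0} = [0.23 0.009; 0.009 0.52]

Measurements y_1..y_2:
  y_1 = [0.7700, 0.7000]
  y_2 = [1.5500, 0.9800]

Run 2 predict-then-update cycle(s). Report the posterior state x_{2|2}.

step 1: x^-=[1.1872, -2.7200]  P^-=[0.6337 0.2988; 0.2988 0.8000]  H_jac=[0.3743 0.0000; 0.0000 0.4092]  S=[0.5888 0.0488; 0.0488 0.3940]  K=[0.3810 0.2632; 0.1224 0.8158]  nu=[-0.1573, 1.6124]  x^+=[1.5517, -1.4238]  P^+=[0.5111 0.1700; 0.1700 0.5192]
step 2: x^-=[0.8540, -1.4238]  P^-=[1.0724 0.4595; 0.4595 0.7992]  H_jac=[0.6570 0.0000; 0.0000 0.9892]  S=[0.9629 0.3016; 0.3016 1.0421]  K=[0.6544 0.2467; 0.0834 0.7345]  nu=[0.7961, 0.8335]  x^+=[1.5807, -0.7451]  P^+=[0.4992 0.0668; 0.0668 0.1933]

x_post = [1.5807, -0.7451]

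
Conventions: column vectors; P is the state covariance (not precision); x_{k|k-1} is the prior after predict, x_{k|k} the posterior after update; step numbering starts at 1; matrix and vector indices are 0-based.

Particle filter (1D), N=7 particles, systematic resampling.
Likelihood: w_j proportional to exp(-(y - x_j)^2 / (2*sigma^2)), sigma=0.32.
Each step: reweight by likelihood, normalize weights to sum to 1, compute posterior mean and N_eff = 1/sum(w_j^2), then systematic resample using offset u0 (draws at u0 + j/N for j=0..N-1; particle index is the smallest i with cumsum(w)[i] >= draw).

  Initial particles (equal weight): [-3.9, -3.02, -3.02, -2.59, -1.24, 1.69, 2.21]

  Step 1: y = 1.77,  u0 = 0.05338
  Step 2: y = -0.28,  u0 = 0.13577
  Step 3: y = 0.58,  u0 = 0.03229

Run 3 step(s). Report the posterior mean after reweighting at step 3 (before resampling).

post_mean = 1.6900

step 1: w=[0.0000, 0.0000, 0.0000, 0.0000, 0.0000, 0.7138, 0.2862]  mean=1.8388  Neff=1.6908  idx=[5, 5, 5, 5, 5, 6, 6]
step 2: w=[0.2000, 0.2000, 0.2000, 0.2000, 0.2000, 0.0000, 0.0000]  mean=1.6900  Neff=5.0000  idx=[0, 1, 2, 2, 3, 4, 4]
step 3: w=[0.1429, 0.1429, 0.1429, 0.1429, 0.1429, 0.1429, 0.1429]  mean=1.6900  Neff=7.0000  idx=[0, 1, 2, 3, 4, 5, 6]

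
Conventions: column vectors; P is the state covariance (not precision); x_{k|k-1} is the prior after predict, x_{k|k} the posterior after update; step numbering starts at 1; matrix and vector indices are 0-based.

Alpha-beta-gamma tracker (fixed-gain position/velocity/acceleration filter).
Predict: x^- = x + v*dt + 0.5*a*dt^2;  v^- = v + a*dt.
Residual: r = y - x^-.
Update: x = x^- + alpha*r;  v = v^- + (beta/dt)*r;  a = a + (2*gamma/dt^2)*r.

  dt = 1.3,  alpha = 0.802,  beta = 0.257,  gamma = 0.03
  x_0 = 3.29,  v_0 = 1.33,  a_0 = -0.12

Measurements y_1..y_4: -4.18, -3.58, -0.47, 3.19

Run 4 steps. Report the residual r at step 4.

step 1: x_pred=4.9176  r=-9.0976  x^+=-2.3787  v^+=-0.6245  a^+=-0.4430
step 2: x_pred=-3.5649  r=-0.0151  x^+=-3.5770  v^+=-1.2034  a^+=-0.4435
step 3: x_pred=-5.5162  r=5.0462  x^+=-1.4692  v^+=-0.7824  a^+=-0.2644
step 4: x_pred=-2.7097  r=5.8997  x^+=2.0219  v^+=0.0402  a^+=-0.0549

resid = 5.8997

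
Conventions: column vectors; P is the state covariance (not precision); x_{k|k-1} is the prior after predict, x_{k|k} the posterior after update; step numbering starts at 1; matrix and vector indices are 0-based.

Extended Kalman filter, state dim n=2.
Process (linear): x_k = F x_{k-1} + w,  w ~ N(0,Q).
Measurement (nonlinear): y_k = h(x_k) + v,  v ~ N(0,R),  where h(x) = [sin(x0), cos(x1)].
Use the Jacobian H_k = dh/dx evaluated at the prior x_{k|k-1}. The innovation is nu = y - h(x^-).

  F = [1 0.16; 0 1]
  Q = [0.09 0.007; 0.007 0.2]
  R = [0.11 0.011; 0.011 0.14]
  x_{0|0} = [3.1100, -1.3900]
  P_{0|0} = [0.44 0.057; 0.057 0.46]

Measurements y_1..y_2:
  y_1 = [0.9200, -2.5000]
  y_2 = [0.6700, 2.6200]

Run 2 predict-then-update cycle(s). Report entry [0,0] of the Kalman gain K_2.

K[0,0] = -0.0844

step 1: x^-=[2.8876, -1.3900]  P^-=[0.5600 0.1376; 0.1376 0.6600]  H_jac=[-0.9679 0.0000; 0.0000 0.9837]  S=[0.6347 -0.1200; -0.1200 0.7787]  K=[-0.8459 0.0435; -0.0537 0.8255]  nu=[0.6687, -2.6798]  x^+=[2.2055, -3.6382]  P^+=[0.0956 -0.0033; -0.0033 0.1169]
step 2: x^-=[1.6234, -3.6382]  P^-=[0.1876 0.0224; 0.0224 0.3169]  H_jac=[-0.0526 0.0000; 0.0000 -0.4764]  S=[0.1105 0.0116; 0.0116 0.2119]  K=[-0.0844 -0.0458; 0.0642 -0.7159]  nu=[-0.3286, 3.4992]  x^+=[1.4908, -6.1643]  P^+=[0.1863 0.0154; 0.0154 0.2089]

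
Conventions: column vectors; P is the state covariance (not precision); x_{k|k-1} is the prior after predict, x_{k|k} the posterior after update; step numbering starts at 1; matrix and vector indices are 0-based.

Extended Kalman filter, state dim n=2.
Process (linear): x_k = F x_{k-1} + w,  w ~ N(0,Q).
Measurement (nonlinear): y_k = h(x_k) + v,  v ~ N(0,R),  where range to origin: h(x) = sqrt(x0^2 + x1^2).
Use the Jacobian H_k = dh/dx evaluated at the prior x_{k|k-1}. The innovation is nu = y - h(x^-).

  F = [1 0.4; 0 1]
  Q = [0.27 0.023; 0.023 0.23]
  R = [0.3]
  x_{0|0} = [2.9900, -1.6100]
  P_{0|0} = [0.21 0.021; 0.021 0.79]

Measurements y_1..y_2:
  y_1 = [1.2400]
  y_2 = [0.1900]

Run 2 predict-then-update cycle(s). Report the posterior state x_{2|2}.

step 1: x^-=[2.3460, -1.6100]  P^-=[0.6232 0.3600; 0.3600 1.0200]  H_jac=[0.8245 -0.5658]  S=[0.7143]  K=[0.4342; -0.3924]  nu=[-1.6053]  x^+=[1.6490, -0.9800]  P^+=[0.4886 0.4817; 0.4817 0.9100]
step 2: x^-=[1.2570, -0.9800]  P^-=[1.2895 0.8687; 0.8687 1.1400]  H_jac=[0.7886 -0.6148]  S=[0.6905]  K=[0.6993; -0.0229]  nu=[-1.4039]  x^+=[0.2753, -0.9479]  P^+=[0.9519 0.8798; 0.8798 1.1396]

x_post = [0.2753, -0.9479]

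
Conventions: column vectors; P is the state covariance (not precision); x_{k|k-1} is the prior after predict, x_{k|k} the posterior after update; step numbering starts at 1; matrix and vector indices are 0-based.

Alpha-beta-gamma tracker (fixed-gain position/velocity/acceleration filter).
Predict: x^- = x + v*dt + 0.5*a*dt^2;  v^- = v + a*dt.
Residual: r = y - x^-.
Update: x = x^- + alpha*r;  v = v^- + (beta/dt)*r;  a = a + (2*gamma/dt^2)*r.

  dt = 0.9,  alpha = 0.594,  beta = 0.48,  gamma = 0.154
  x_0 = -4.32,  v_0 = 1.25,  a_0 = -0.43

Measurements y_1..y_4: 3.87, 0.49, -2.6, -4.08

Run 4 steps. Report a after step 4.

step 1: x_pred=-3.3692  r=7.2392  x^+=0.9309  v^+=4.7239  a^+=2.3227
step 2: x_pred=6.1231  r=-5.6331  x^+=2.7770  v^+=3.8100  a^+=0.1807
step 3: x_pred=6.2792  r=-8.8792  x^+=1.0050  v^+=-0.7630  a^+=-3.1956
step 4: x_pred=-0.9759  r=-3.1041  x^+=-2.8197  v^+=-5.2945  a^+=-4.3759

a_post = -4.3759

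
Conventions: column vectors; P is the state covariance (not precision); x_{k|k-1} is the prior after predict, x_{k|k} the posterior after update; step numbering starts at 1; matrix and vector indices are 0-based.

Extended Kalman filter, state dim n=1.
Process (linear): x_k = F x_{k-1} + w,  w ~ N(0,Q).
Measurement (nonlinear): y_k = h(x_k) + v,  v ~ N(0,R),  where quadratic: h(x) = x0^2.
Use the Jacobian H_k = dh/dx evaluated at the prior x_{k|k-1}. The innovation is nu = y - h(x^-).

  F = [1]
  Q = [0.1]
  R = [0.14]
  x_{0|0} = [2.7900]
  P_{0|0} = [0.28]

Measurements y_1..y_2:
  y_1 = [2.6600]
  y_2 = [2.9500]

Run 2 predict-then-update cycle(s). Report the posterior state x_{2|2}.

step 1: x^-=[2.7900]  P^-=[0.3800]  H_jac=[5.5800]  S=[11.9718]  K=[0.1771]  nu=[-5.1241]  x^+=[1.8824]  P^+=[0.0044]
step 2: x^-=[1.8824]  P^-=[0.1044]  H_jac=[3.7649]  S=[1.6204]  K=[0.2427]  nu=[-0.5936]  x^+=[1.7384]  P^+=[0.0090]

x_post = [1.7384]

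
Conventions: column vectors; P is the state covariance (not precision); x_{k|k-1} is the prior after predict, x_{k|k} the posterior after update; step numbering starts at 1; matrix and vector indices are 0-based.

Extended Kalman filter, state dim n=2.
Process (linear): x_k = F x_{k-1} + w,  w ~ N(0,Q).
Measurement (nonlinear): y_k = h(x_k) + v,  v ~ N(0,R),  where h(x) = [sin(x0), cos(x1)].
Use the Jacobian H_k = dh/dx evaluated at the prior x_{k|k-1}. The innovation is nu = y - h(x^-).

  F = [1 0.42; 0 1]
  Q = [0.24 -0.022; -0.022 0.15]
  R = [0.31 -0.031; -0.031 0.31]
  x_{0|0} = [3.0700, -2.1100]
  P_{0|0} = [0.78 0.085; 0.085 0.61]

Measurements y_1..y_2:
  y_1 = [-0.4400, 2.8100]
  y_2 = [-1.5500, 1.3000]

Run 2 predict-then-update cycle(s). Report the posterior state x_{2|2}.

x_post = [4.5580, 0.3715]

step 1: x^-=[2.1838, -2.1100]  P^-=[1.1990 0.3192; 0.3192 0.7600]  H_jac=[-0.5753 0.0000; 0.0000 0.8581]  S=[0.7069 -0.1886; -0.1886 0.8696]  K=[-0.9466 0.1097; -0.0634 0.7362]  nu=[-1.2579, 3.3235]  x^+=[3.7391, 0.4164]  P^+=[0.5160 0.0738; 0.0738 0.2682]
step 2: x^-=[3.9140, 0.4164]  P^-=[0.8653 0.1645; 0.1645 0.4182]  H_jac=[-0.7162 0.0000; 0.0000 -0.4045]  S=[0.7539 0.0167; 0.0167 0.3784]  K=[-0.8190 -0.1398; -0.1465 -0.4406]  nu=[-0.8521, 0.3855]  x^+=[4.5580, 0.3715]  P^+=[0.3484 0.0444; 0.0444 0.3264]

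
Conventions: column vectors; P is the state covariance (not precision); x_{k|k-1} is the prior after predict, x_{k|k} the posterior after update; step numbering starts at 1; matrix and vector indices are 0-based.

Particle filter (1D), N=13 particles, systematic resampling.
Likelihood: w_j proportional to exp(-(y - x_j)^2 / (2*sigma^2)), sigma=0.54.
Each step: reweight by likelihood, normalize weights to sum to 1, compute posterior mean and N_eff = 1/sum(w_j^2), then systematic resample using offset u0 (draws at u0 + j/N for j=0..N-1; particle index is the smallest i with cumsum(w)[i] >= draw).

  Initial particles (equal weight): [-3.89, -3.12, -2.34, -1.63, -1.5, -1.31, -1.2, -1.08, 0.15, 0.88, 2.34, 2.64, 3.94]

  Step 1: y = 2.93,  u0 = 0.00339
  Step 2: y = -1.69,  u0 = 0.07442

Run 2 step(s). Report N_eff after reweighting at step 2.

step 1: w=[0.0000, 0.0000, 0.0000, 0.0000, 0.0000, 0.0000, 0.0000, 0.0000, 0.0000, 0.0005, 0.3460, 0.5442, 0.1093]  mean=2.6775  Neff=2.3375  idx=[10, 10, 10, 10, 10, 11, 11, 11, 11, 11, 11, 11, 12]
step 2: w=[0.1963, 0.1963, 0.1963, 0.1963, 0.1963, 0.0027, 0.0027, 0.0027, 0.0027, 0.0027, 0.0027, 0.0027, 0.0000]  mean=2.3456  Neff=5.1903  idx=[0, 0, 1, 1, 1, 2, 2, 3, 3, 3, 4, 4, 11]

N_eff = 5.1903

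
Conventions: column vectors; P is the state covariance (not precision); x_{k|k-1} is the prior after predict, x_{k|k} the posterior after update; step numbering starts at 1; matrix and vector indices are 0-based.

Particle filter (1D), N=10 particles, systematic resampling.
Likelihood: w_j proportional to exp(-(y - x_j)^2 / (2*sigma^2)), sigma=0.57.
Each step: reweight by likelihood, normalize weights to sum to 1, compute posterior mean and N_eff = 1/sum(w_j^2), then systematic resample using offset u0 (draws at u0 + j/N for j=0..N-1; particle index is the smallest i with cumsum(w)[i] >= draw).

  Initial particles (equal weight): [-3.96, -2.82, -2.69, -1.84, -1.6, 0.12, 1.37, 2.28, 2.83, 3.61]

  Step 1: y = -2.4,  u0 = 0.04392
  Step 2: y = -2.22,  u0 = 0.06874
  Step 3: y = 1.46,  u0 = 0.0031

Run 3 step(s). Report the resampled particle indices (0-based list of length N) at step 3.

step 1: w=[0.0089, 0.2871, 0.3309, 0.2324, 0.1407, 0.0000, 0.0000, 0.0000, 0.0000, 0.0000]  mean=-2.3877  Neff=3.7622  idx=[1, 1, 1, 2, 2, 2, 3, 3, 3, 4]
step 2: w=[0.0843, 0.0843, 0.0843, 0.1044, 0.1044, 0.1044, 0.1175, 0.1175, 0.1175, 0.0812]  mean=-2.3347  Neff=9.7974  idx=[0, 2, 3, 4, 5, 6, 6, 7, 8, 9]
step 3: w=[0.0000, 0.0000, 0.0000, 0.0000, 0.0000, 0.0691, 0.0691, 0.0691, 0.0691, 0.7237]  mean=-1.6663  Neff=1.8424  idx=[5, 6, 7, 9, 9, 9, 9, 9, 9, 9]

resampled_idx = [5, 6, 7, 9, 9, 9, 9, 9, 9, 9]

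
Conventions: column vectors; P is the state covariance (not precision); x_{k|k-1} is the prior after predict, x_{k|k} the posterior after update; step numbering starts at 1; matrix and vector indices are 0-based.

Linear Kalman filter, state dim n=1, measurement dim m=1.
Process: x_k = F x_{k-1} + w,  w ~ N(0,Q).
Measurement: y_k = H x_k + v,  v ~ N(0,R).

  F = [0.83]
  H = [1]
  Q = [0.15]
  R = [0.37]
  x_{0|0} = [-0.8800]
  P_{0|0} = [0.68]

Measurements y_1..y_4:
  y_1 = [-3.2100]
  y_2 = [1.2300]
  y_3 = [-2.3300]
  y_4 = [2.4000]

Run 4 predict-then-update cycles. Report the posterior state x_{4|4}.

x_post = [0.3937]

step 1: x^-=[-0.7304]  P^-=[0.6185]  S=[0.9885]  K=[0.6257]  nu=[-2.4796]  x^+=[-2.2818]  P^+=[0.2315]
step 2: x^-=[-1.8939]  P^-=[0.3095]  S=[0.6795]  K=[0.4555]  nu=[3.1239]  x^+=[-0.4711]  P^+=[0.1685]
step 3: x^-=[-0.3910]  P^-=[0.2661]  S=[0.6361]  K=[0.4183]  nu=[-1.9390]  x^+=[-1.2021]  P^+=[0.1548]
step 4: x^-=[-0.9978]  P^-=[0.2566]  S=[0.6266]  K=[0.4095]  nu=[3.3978]  x^+=[0.3937]  P^+=[0.1515]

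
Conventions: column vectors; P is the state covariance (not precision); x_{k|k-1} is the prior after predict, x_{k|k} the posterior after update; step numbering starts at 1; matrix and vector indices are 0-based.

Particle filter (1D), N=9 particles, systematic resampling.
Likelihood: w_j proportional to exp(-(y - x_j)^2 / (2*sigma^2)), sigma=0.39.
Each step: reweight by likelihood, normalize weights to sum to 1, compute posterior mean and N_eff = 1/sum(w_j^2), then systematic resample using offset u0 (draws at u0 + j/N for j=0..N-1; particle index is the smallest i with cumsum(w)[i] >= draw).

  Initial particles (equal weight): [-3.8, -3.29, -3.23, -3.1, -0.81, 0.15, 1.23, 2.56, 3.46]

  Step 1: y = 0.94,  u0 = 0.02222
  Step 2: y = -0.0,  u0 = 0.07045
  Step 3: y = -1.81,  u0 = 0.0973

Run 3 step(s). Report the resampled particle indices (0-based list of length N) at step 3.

resampled_idx = [0, 1, 2, 3, 4, 5, 6, 7, 8]

step 1: w=[0.0000, 0.0000, 0.0000, 0.0000, 0.0000, 0.1449, 0.8549, 0.0002, 0.0000]  mean=1.0737  Neff=1.3301  idx=[5, 5, 6, 6, 6, 6, 6, 6, 6]
step 2: w=[0.4873, 0.4873, 0.0036, 0.0036, 0.0036, 0.0036, 0.0036, 0.0036, 0.0036]  mean=0.1774  Neff=2.1053  idx=[0, 0, 0, 0, 1, 1, 1, 1, 1]
step 3: w=[0.1111, 0.1111, 0.1111, 0.1111, 0.1111, 0.1111, 0.1111, 0.1111, 0.1111]  mean=0.1500  Neff=9.0000  idx=[0, 1, 2, 3, 4, 5, 6, 7, 8]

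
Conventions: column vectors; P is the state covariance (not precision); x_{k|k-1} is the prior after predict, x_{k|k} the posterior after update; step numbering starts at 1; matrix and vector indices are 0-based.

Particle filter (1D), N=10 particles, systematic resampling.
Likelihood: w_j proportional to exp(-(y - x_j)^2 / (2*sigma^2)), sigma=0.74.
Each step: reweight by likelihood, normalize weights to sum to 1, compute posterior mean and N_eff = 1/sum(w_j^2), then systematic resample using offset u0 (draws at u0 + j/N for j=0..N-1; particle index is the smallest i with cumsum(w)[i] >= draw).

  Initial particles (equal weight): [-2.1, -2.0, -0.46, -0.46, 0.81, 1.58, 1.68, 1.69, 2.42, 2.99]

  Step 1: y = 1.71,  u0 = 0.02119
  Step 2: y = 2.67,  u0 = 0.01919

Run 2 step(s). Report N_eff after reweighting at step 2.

step 1: w=[0.0000, 0.0000, 0.0031, 0.0031, 0.1099, 0.2267, 0.2301, 0.2302, 0.1453, 0.0516]  mean=1.7257  Neff=5.1764  idx=[4, 5, 5, 5, 6, 6, 7, 7, 8, 8]
step 2: w=[0.0092, 0.0736, 0.0736, 0.0736, 0.0889, 0.0889, 0.0906, 0.0906, 0.2056, 0.2056]  mean=1.9559  Neff=7.5162  idx=[1, 2, 3, 5, 6, 7, 8, 8, 9, 9]

N_eff = 7.5162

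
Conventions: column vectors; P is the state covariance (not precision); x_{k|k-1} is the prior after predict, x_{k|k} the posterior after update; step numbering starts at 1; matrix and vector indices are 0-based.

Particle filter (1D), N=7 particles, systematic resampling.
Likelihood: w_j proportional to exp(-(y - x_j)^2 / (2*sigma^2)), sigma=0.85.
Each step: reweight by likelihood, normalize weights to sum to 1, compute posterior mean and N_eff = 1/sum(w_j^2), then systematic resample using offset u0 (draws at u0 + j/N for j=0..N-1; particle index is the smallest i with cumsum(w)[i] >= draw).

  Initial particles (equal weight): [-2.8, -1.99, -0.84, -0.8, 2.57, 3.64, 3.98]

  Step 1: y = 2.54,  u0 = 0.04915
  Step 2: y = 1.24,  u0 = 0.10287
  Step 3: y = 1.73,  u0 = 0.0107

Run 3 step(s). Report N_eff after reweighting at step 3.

N_eff = 7.0000

step 1: w=[0.0000, 0.0000, 0.0002, 0.0003, 0.5980, 0.2590, 0.1425]  mean=3.0464  Neff=2.2471  idx=[4, 4, 4, 4, 5, 5, 6]
step 2: w=[0.2412, 0.2412, 0.2412, 0.2412, 0.0152, 0.0152, 0.0045]  mean=2.6090  Neff=4.2867  idx=[0, 1, 1, 2, 2, 3, 3]
step 3: w=[0.1429, 0.1429, 0.1429, 0.1429, 0.1429, 0.1429, 0.1429]  mean=2.5700  Neff=7.0000  idx=[0, 1, 2, 3, 4, 5, 6]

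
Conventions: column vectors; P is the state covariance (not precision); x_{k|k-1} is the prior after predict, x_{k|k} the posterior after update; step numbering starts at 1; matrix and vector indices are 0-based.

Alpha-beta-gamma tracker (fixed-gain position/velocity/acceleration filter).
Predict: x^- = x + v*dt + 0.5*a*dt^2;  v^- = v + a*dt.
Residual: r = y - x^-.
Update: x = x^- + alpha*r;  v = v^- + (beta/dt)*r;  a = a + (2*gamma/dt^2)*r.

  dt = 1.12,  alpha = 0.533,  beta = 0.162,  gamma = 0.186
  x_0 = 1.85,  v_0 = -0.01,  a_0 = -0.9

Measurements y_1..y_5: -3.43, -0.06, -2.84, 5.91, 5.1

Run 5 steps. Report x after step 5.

x_post = 2.6866

step 1: x_pred=1.2743  r=-4.7043  x^+=-1.2331  v^+=-1.6984  a^+=-2.2951
step 2: x_pred=-4.5748  r=4.5148  x^+=-2.1684  v^+=-3.6159  a^+=-0.9562
step 3: x_pred=-6.8180  r=3.9780  x^+=-4.6977  v^+=-4.1115  a^+=0.2235
step 4: x_pred=-9.1624  r=15.0724  x^+=-1.1288  v^+=-1.6810  a^+=4.6933
step 5: x_pred=-0.0679  r=5.1679  x^+=2.6866  v^+=4.3230  a^+=6.2259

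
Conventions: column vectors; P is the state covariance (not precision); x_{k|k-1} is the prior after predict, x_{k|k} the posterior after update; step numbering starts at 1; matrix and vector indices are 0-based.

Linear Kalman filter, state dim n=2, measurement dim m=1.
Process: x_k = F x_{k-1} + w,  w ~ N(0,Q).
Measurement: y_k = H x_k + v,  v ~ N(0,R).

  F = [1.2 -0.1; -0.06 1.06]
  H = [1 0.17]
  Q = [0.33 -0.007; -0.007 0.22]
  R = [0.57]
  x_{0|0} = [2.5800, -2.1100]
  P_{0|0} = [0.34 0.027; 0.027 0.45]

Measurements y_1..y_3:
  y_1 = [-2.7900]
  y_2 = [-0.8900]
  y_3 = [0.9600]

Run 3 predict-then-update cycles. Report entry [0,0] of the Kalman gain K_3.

step 1: x^-=[3.3070, -2.3914]  P^-=[0.8176 -0.0447; -0.0447 0.7234]  S=[1.3933]  K=[0.5814; 0.0562]  nu=[-5.6905]  x^+=[-0.0012, -2.7112]  P^+=[0.3467 -0.0902; -0.0902 0.7190]
step 2: x^-=[0.2697, -2.8738]  P^-=[0.8581 -0.2235; -0.2235 1.0406]  S=[1.3822]  K=[0.5933; -0.0337]  nu=[-0.6712]  x^+=[-0.1285, -2.8512]  P^+=[0.3715 -0.1958; -0.1958 1.0390]
step 3: x^-=[0.1309, -3.0146]  P^-=[0.9223 -0.3942; -0.3942 1.4137]  S=[1.3992]  K=[0.6113; -0.1099]  nu=[1.3416]  x^+=[0.9510, -3.1621]  P^+=[0.3995 -0.3001; -0.3001 1.3968]

K[0,0] = 0.6113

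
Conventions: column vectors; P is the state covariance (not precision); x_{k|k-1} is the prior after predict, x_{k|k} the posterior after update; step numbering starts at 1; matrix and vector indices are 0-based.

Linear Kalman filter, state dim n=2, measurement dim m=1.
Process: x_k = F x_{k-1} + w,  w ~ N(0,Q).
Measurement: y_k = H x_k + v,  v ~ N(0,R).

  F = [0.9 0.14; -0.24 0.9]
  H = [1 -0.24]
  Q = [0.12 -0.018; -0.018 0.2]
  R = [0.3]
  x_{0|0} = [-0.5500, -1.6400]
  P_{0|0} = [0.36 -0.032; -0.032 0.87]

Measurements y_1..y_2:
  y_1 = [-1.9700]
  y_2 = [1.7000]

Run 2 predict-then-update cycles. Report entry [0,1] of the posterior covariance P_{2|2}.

P_post[0,1] = 0.1726

step 1: x^-=[-0.7246, -1.3440]  P^-=[0.4206 -0.0110; -0.0110 0.9393]  S=[0.7800]  K=[0.5426; -0.3031]  nu=[-1.5680]  x^+=[-1.5754, -0.8687]  P^+=[0.1909 0.1173; 0.1173 0.8676]
step 2: x^-=[-1.5395, -0.4038]  P^-=[0.3212 0.1411; 0.1411 0.8631]  S=[0.6032]  K=[0.4764; -0.1094]  nu=[3.1426]  x^+=[-0.0424, -0.7476]  P^+=[0.1843 0.1726; 0.1726 0.8559]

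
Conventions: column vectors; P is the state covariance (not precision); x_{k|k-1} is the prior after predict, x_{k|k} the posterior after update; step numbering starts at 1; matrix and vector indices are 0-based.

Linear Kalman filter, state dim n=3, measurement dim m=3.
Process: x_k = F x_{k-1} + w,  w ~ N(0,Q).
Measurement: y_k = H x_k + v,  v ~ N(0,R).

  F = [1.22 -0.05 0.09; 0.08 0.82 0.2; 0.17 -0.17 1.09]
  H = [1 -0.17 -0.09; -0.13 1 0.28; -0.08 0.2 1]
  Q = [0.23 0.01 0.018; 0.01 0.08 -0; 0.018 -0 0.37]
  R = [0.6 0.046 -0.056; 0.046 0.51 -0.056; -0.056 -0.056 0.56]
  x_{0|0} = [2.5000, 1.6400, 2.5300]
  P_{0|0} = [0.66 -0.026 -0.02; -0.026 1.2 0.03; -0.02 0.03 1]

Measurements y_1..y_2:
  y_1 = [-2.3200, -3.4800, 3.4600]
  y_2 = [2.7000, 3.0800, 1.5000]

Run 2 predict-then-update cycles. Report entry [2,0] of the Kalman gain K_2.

K[2,0] = 0.0738

step 1: x^-=[3.1957, 2.0508, 2.9039]  P^-=[1.2220 0.0142 0.2398; 0.0142 0.9369 0.0798; 0.2398 0.0798 1.5948]  S=[1.8164 -0.2388 -0.0996; -0.2388 1.6161 0.6369; -0.0996 0.6369 2.1932]  K=[0.6664 0.0142 0.0922; -0.0062 0.6141 -0.0573; 0.0897 0.0362 0.7192]  nu=[-4.9057, -5.9285, 0.4016]  x^+=[-0.1208, -1.5821, 2.5378]  P^+=[0.4113 0.0775 0.0309; 0.0775 0.3633 -0.1326; 0.0309 -0.1326 0.4247]
step 2: x^-=[0.1601, -0.7994, 3.0146]  P^-=[0.8451 0.1195 0.1822; 0.1195 0.3116 -0.0529; 0.1822 -0.0529 0.9531]  S=[1.3868 0.0417 -0.0010; 0.0417 0.8366 0.1856; -0.0010 0.1856 1.4768]  K=[0.5823 0.0232 0.0912; 0.0410 0.3437 -0.0433; 0.0738 0.0867 0.6175]  nu=[2.6753, 3.0561, -1.3419]  x^+=[1.6664, 0.4189, 2.6485]  P^+=[0.3603 0.0715 0.0317; 0.0715 0.2120 -0.0825; 0.0317 -0.0825 0.3558]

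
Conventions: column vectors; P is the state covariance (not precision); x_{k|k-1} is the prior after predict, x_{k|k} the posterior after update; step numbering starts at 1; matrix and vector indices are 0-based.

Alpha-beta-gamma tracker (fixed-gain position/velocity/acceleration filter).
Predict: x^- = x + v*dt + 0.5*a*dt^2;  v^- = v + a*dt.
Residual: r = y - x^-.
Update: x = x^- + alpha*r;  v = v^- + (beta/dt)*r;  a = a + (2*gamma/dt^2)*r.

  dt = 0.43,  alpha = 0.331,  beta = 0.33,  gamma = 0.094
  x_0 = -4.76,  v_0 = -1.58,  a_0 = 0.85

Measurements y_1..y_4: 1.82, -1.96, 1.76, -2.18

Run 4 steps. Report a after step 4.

step 1: x_pred=-5.3608  r=7.1808  x^+=-2.9840  v^+=4.2964  a^+=8.1512
step 2: x_pred=-0.3830  r=-1.5770  x^+=-0.9050  v^+=6.5911  a^+=6.5477
step 3: x_pred=2.5345  r=-0.7745  x^+=2.2782  v^+=8.8122  a^+=5.7602
step 4: x_pred=6.5999  r=-8.7799  x^+=3.6938  v^+=4.5510  a^+=-3.1670

a_post = -3.1670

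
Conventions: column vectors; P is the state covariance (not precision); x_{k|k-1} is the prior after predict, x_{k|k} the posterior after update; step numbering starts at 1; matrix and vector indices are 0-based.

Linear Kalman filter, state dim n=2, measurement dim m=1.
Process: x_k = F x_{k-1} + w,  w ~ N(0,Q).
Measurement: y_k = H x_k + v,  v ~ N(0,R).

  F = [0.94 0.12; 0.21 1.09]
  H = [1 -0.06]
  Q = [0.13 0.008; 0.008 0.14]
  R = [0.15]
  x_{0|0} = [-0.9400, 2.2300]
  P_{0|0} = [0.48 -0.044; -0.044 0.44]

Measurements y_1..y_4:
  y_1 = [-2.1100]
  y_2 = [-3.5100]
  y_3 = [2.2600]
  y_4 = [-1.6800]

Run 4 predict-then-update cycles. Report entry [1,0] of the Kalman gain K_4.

K[1,0] = 0.6090

step 1: x^-=[-0.6160, 2.2333]  P^-=[0.5505 0.1141; 0.1141 0.6638]  S=[0.6892]  K=[0.7888; 0.1078]  nu=[-1.3600]  x^+=[-1.6888, 2.0867]  P^+=[0.1217 0.0555; 0.0555 0.6558]
step 2: x^-=[-1.3371, 1.9199]  P^-=[0.2595 0.1761; 0.1761 0.9499]  S=[0.3918]  K=[0.6353; 0.3040]  nu=[-2.0577]  x^+=[-2.6444, 1.2944]  P^+=[0.1013 0.1004; 0.1004 0.9137]
step 3: x^-=[-2.3304, 0.8556]  P^-=[0.2553 0.2529; 0.2529 1.2760]  S=[0.3796]  K=[0.6327; 0.4646]  nu=[4.6418]  x^+=[0.6065, 3.0124]  P^+=[0.1034 0.1413; 0.1413 1.1941]
step 4: x^-=[0.9316, 3.4108]  P^-=[0.2704 0.3330; 0.3330 1.6280]  S=[0.3863]  K=[0.6483; 0.6090]  nu=[-2.4069]  x^+=[-0.6288, 1.9449]  P^+=[0.1081 0.1804; 0.1804 1.4846]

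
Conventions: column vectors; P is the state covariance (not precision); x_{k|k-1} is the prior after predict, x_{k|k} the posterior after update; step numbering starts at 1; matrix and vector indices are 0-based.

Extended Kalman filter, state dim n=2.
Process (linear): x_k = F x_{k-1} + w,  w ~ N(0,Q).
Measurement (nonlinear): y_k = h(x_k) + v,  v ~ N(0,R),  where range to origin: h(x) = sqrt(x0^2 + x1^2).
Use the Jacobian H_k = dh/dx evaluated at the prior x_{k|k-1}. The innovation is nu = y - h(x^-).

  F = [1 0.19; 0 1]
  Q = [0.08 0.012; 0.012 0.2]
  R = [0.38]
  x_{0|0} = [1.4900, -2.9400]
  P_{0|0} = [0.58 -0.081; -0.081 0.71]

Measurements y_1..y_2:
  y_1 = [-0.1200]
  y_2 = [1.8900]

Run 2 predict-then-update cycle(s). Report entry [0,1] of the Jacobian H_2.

step 1: x^-=[0.9314, -2.9400]  P^-=[0.6549 0.0659; 0.0659 0.9100]  H_jac=[0.3020 -0.9533]  S=[1.2288]  K=[0.1098; -0.6898]  nu=[-3.2040]  x^+=[0.5795, -0.7299]  P^+=[0.6400 0.1590; 0.1590 0.3253]
step 2: x^-=[0.4408, -0.7299]  P^-=[0.7922 0.2328; 0.2328 0.5253]  H_jac=[0.5170 -0.8560]  S=[0.7706]  K=[0.2729; -0.4273]  nu=[1.0373]  x^+=[0.7239, -1.1732]  P^+=[0.7348 0.3227; 0.3227 0.3846]

H_jac[0,1] = -0.8560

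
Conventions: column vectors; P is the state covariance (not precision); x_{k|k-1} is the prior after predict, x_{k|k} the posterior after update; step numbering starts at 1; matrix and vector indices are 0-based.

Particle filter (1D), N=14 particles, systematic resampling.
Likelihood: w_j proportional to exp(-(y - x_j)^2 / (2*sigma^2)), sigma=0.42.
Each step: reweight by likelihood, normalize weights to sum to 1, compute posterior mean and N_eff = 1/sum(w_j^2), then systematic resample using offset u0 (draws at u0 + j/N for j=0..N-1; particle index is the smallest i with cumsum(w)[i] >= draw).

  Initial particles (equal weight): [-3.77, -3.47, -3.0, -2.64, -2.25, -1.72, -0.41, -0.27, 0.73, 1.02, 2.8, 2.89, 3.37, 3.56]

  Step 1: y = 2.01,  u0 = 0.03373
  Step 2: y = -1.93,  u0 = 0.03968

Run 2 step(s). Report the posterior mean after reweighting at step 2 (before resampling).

post_mean = 1.0200

step 1: w=[0.0000, 0.0000, 0.0000, 0.0000, 0.0000, 0.0000, 0.0000, 0.0000, 0.0267, 0.1726, 0.4736, 0.3093, 0.0147, 0.0031]  mean=2.4759  Neff=2.8515  idx=[9, 9, 9, 10, 10, 10, 10, 10, 10, 11, 11, 11, 11, 11]
step 2: w=[0.3333, 0.3333, 0.3333, 0.0000, 0.0000, 0.0000, 0.0000, 0.0000, 0.0000, 0.0000, 0.0000, 0.0000, 0.0000, 0.0000]  mean=1.0200  Neff=3.0000  idx=[0, 0, 0, 0, 0, 1, 1, 1, 1, 2, 2, 2, 2, 2]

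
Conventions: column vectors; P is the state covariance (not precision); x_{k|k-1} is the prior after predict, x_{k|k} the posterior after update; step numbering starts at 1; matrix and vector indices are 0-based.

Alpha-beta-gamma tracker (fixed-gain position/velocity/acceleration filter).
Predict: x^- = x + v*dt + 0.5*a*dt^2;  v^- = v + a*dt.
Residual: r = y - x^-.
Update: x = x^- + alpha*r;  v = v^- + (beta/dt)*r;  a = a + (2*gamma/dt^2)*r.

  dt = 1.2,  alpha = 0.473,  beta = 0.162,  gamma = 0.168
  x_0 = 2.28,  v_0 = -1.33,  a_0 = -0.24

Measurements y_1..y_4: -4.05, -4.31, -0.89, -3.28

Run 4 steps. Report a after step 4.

step 1: x_pred=0.5112  r=-4.5612  x^+=-1.6462  v^+=-2.2338  a^+=-1.3043
step 2: x_pred=-5.2658  r=0.9558  x^+=-4.8137  v^+=-3.6699  a^+=-1.0812
step 3: x_pred=-9.9961  r=9.1061  x^+=-5.6889  v^+=-3.7380  a^+=1.0435
step 4: x_pred=-9.4232  r=6.1432  x^+=-6.5175  v^+=-1.6565  a^+=2.4769

a_post = 2.4769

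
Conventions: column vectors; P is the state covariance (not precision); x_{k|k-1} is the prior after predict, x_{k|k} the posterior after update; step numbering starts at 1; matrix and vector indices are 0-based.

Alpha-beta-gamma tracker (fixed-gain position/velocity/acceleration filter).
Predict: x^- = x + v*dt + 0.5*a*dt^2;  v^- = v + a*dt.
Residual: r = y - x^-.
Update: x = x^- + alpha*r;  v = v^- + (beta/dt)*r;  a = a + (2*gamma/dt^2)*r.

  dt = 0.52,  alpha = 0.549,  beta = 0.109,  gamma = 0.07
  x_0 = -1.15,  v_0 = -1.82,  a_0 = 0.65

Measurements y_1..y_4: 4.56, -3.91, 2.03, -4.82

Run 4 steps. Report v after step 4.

v_post = 1.5854

step 1: x_pred=-2.0085  r=6.5685  x^+=1.5976  v^+=-0.1051  a^+=4.0509
step 2: x_pred=2.0906  r=-6.0006  x^+=-1.2037  v^+=0.7435  a^+=0.9440
step 3: x_pred=-0.6895  r=2.7195  x^+=0.8035  v^+=1.8044  a^+=2.3521
step 4: x_pred=2.0598  r=-6.8798  x^+=-1.7172  v^+=1.5854  a^+=-1.2100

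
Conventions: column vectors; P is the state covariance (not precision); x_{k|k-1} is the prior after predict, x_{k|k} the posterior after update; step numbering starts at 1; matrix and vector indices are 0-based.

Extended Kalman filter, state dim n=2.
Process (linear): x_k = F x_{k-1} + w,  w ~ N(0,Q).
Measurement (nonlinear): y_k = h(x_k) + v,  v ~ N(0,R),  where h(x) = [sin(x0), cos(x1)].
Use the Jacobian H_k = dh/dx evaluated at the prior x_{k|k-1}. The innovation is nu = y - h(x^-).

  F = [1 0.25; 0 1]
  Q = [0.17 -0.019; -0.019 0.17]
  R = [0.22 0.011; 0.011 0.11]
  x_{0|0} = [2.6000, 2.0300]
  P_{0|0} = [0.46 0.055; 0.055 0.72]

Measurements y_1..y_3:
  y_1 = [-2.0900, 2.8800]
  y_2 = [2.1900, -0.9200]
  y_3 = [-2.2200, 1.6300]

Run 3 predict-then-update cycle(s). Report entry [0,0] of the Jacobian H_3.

H_jac[0,0] = -0.3702

step 1: x^-=[3.1075, 2.0300]  P^-=[0.7025 0.2160; 0.2160 0.8900]  H_jac=[-0.9994 0.0000; 0.0000 -0.8964]  S=[0.9217 0.2045; 0.2045 0.8252]  K=[-0.7510 -0.0485; -0.0208 -0.9617]  nu=[-2.1241, 3.3232]  x^+=[4.5414, -1.1217]  P^+=[0.1658 0.0152; 0.0152 0.1183]
step 2: x^-=[4.2610, -1.1217]  P^-=[0.3508 0.0257; 0.0257 0.2883]  H_jac=[-0.4362 0.0000; 0.0000 0.9008]  S=[0.2868 0.0009; 0.0009 0.3439]  K=[-0.5339 0.0688; -0.0415 0.7551]  nu=[3.0898, -1.3542]  x^+=[2.5182, -2.2725]  P^+=[0.2675 0.0019; 0.0019 0.0917]
step 3: x^-=[1.9500, -2.2725]  P^-=[0.4442 0.0058; 0.0058 0.2617]  H_jac=[-0.3702 0.0000; 0.0000 0.7638]  S=[0.2809 0.0094; 0.0094 0.2627]  K=[-0.5867 0.0378; -0.0330 0.7622]  nu=[-3.1489, 2.2755]  x^+=[3.8836, -0.4341]  P^+=[0.3475 -0.0030; -0.0030 0.1093]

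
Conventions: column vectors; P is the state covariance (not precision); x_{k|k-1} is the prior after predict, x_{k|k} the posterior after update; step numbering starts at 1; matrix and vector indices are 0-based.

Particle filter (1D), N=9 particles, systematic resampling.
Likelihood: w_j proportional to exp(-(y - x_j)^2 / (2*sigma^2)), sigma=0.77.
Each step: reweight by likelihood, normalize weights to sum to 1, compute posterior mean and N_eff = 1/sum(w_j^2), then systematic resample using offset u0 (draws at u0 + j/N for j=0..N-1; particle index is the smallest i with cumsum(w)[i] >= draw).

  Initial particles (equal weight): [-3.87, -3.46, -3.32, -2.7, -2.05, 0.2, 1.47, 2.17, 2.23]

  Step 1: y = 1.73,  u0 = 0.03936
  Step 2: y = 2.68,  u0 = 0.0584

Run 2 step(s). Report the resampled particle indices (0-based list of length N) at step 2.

step 1: w=[0.0000, 0.0000, 0.0000, 0.0000, 0.0000, 0.0506, 0.3444, 0.3097, 0.2953]  mean=1.8469  Neff=3.2866  idx=[5, 6, 6, 6, 7, 7, 8, 8, 8]
step 2: w=[0.0011, 0.0580, 0.0580, 0.0580, 0.1602, 0.1602, 0.1681, 0.1681, 0.1681]  mean=2.0762  Neff=6.8381  idx=[1, 3, 4, 5, 6, 6, 7, 8, 8]

resampled_idx = [1, 3, 4, 5, 6, 6, 7, 8, 8]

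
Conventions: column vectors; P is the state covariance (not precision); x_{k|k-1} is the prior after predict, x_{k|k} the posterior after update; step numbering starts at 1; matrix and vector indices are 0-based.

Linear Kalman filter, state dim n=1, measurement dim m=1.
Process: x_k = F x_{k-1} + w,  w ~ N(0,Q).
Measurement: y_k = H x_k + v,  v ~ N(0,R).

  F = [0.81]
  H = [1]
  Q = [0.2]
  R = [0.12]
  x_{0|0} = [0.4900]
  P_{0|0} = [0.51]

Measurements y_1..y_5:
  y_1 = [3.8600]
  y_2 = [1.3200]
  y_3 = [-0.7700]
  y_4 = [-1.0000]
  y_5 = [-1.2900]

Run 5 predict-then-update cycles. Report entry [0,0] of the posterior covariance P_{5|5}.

step 1: x^-=[0.3969]  P^-=[0.5346]  S=[0.6546]  K=[0.8167]  nu=[3.4631]  x^+=[3.2252]  P^+=[0.0980]
step 2: x^-=[2.6124]  P^-=[0.2643]  S=[0.3843]  K=[0.6877]  nu=[-1.2924]  x^+=[1.7236]  P^+=[0.0825]
step 3: x^-=[1.3961]  P^-=[0.2541]  S=[0.3741]  K=[0.6793]  nu=[-2.1661]  x^+=[-0.0753]  P^+=[0.0815]
step 4: x^-=[-0.0610]  P^-=[0.2535]  S=[0.3735]  K=[0.6787]  nu=[-0.9390]  x^+=[-0.6983]  P^+=[0.0814]
step 5: x^-=[-0.5656]  P^-=[0.2534]  S=[0.3734]  K=[0.6787]  nu=[-0.7244]  x^+=[-1.0572]  P^+=[0.0814]

P_post[0,0] = 0.0814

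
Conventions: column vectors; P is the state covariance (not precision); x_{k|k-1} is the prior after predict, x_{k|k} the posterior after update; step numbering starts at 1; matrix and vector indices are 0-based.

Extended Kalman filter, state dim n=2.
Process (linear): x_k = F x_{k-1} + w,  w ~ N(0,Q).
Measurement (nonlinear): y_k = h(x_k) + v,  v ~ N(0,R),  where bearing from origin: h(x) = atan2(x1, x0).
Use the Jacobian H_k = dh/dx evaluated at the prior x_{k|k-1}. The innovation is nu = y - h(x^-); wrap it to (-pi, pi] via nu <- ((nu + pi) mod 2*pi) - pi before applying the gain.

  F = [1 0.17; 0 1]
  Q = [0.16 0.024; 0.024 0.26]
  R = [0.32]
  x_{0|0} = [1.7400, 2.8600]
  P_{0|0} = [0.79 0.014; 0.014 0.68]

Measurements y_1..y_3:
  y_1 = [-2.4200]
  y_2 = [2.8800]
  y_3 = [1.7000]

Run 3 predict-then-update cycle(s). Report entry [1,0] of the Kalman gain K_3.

K[1,0] = -0.1400

step 1: x^-=[2.2262, 2.8600]  P^-=[0.9744 0.1536; 0.1536 0.9400]  H_jac=[-0.2177 0.1695]  S=[0.3819]  K=[-0.4874; 0.3296]  nu=[2.9538]  x^+=[0.7864, 3.8336]  P^+=[0.8837 0.2150; 0.2150 0.8985]
step 2: x^-=[1.4382, 3.8336]  P^-=[1.1427 0.3917; 0.3917 1.1585]  H_jac=[-0.2287 0.0858]  S=[0.3729]  K=[-0.6106; 0.0263]  nu=[1.6681]  x^+=[0.4196, 3.8775]  P^+=[1.0037 0.3977; 0.3977 1.1583]
step 3: x^-=[1.0788, 3.8775]  P^-=[1.3324 0.6186; 0.6186 1.4183]  H_jac=[-0.2394 0.0666]  S=[0.3829]  K=[-0.7253; -0.1400]  nu=[0.4006]  x^+=[0.7882, 3.8214]  P^+=[1.1309 0.5797; 0.5797 1.4107]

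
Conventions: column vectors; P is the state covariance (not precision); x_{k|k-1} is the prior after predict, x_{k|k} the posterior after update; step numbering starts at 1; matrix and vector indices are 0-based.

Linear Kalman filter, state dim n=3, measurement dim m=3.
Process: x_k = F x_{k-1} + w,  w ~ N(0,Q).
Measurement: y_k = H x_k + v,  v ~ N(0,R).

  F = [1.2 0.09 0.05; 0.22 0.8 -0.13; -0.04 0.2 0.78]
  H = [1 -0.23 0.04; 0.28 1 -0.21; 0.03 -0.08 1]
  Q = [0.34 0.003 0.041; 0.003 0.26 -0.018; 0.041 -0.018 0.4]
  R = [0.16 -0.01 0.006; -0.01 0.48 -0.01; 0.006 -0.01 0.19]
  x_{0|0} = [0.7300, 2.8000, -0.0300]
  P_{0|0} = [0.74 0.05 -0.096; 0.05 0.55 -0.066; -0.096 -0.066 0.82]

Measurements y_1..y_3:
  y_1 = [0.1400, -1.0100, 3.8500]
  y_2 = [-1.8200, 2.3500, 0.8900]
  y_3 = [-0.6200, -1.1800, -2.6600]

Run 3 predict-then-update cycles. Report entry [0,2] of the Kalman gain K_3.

step 1: x^-=[1.1265, 2.4045, 0.5074]  P^-=[1.4108 0.2937 -0.0358; 0.2937 0.6985 -0.0755; -0.0358 -0.0755 0.9067]  S=[1.4726 0.4920 0.0537; 0.4920 1.5295 -0.3288; 0.0537 -0.3288 1.1109]  K=[0.8508 0.1809 -0.0029; -0.1036 0.5676 0.0627; -0.0186 0.0023 0.8222]  nu=[-0.4538, -3.6234, 3.5012]  x^+=[0.0749, 0.6142, 3.3861]  P^+=[0.1431 0.0386 0.0015; 0.0386 0.2675 0.0258; 0.0015 0.0258 0.1581]
step 2: x^-=[0.3145, 0.0676, 2.7610]  P^-=[0.5574 0.0974 0.0578; 0.0974 0.4489 0.0237; 0.0578 0.0237 0.5145]  S=[0.7014 0.1202 0.0954; 0.1202 1.0331 -0.1086; 0.0954 -0.1086 0.7070]  K=[0.7381 0.1496 0.0177; -0.0985 0.4753 0.0732; 0.0031 0.0103 0.7286]  nu=[-2.2294, 2.7741, -1.8750]  x^+=[-0.9492, 1.4684, 1.4166]  P^+=[0.1236 0.0307 0.0050; 0.0307 0.2252 0.0256; 0.0050 0.0256 0.1402]
step 3: x^-=[-0.9361, 0.7817, 1.4366]  P^-=[0.5276 0.0810 0.0586; 0.0810 0.4176 0.0193; 0.0586 0.0193 0.5017]  S=[0.6775 0.1033 0.0967; 0.1033 0.9915 -0.1080; 0.0967 -0.1080 0.6949]  K=[0.7300 0.1443 0.0186; -0.1007 0.4580 0.0684; 0.0052 0.0080 0.7228]  nu=[0.4384, -1.3979, -4.0060]  x^+=[-0.8923, -0.1767, -1.4680]  P^+=[0.1219 0.0287 0.0051; 0.0287 0.2172 0.0243; 0.0051 0.0243 0.1391]

K[0,2] = 0.0186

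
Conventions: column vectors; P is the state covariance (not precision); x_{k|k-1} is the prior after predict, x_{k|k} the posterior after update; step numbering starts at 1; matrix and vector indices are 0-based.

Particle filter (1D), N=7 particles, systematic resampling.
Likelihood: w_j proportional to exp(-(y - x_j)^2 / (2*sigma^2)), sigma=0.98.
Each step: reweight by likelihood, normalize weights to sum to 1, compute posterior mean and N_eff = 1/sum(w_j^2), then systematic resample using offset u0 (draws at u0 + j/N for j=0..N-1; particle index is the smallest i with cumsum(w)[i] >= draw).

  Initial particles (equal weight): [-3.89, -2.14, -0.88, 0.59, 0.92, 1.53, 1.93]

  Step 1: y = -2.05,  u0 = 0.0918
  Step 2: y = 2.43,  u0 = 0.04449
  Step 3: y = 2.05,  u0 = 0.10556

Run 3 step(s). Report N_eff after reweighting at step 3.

N_eff = 7.0000

step 1: w=[0.1012, 0.5872, 0.2891, 0.0157, 0.0060, 0.0007, 0.0002]  mean=-1.8884  Neff=2.2786  idx=[0, 1, 1, 1, 1, 2, 2]
step 2: w=[0.0000, 0.0028, 0.0028, 0.0028, 0.0028, 0.4944, 0.4944]  mean=-0.8942  Neff=2.0456  idx=[5, 5, 5, 5, 6, 6, 6]
step 3: w=[0.1429, 0.1429, 0.1429, 0.1429, 0.1429, 0.1429, 0.1429]  mean=-0.8800  Neff=7.0000  idx=[0, 1, 2, 3, 4, 5, 6]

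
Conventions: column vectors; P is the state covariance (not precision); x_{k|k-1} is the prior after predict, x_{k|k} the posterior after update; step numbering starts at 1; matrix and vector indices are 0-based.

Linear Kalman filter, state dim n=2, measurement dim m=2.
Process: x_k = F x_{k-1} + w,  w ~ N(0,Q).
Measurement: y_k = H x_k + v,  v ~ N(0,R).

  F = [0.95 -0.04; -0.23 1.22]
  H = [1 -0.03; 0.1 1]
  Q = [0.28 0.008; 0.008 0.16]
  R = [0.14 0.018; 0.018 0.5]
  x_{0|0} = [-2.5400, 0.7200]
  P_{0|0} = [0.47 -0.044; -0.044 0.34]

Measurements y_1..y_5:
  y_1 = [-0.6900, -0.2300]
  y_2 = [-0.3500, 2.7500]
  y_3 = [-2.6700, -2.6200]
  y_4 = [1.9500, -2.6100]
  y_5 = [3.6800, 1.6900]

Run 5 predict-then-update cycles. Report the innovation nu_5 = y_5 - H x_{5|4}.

innov = [2.7259, 3.5815]

step 1: x^-=[-2.4418, 1.4626]  P^-=[0.7081 -0.1627; -0.1627 0.7156]  S=[0.8585 -0.0949; -0.0949 1.1902]  K=[0.8293 -0.0111; -0.1509 0.5756]  nu=[1.7957, -1.4484]  x^+=[-0.9366, 0.3579]  P^+=[0.1158 -0.0022; -0.0022 0.2853]
step 2: x^-=[-0.9041, 0.6521]  P^-=[0.3852 -0.0338; -0.0338 0.5920]  S=[0.5277 0.0050; 0.0050 1.0891]  K=[0.7318 0.0009; -0.1029 0.5409]  nu=[0.5737, 2.1883]  x^+=[-0.4823, 1.7768]  P^+=[0.1026 0.0034; 0.0034 0.2683]
step 3: x^-=[-0.5292, 2.2787]  P^-=[0.3727 -0.0236; -0.0236 0.5628]  S=[0.5147 0.0149; 0.0149 1.0619]  K=[0.7255 0.0027; -0.0939 0.5292]  nu=[-2.0724, -4.8457]  x^+=[-2.0461, -0.0909]  P^+=[0.1018 0.0043; 0.0043 0.2625]
step 4: x^-=[-1.9402, 0.3597]  P^-=[0.3719 -0.0221; -0.0221 0.5536]  S=[0.5138 0.0166; 0.0166 1.0529]  K=[0.7251 0.0029; -0.0922 0.5252]  nu=[3.9010, -2.7757]  x^+=[0.8804, -1.4578]  P^+=[0.1017 0.0044; 0.0044 0.2605]
step 5: x^-=[0.8947, -1.9810]  P^-=[0.3719 -0.0218; -0.0218 0.5506]  S=[0.5137 0.0169; 0.0169 1.0500]  K=[0.7251 0.0029; -0.0919 0.5238]  nu=[2.7259, 3.5815]  x^+=[2.8818, -0.3554]  P^+=[0.1017 0.0044; 0.0044 0.2598]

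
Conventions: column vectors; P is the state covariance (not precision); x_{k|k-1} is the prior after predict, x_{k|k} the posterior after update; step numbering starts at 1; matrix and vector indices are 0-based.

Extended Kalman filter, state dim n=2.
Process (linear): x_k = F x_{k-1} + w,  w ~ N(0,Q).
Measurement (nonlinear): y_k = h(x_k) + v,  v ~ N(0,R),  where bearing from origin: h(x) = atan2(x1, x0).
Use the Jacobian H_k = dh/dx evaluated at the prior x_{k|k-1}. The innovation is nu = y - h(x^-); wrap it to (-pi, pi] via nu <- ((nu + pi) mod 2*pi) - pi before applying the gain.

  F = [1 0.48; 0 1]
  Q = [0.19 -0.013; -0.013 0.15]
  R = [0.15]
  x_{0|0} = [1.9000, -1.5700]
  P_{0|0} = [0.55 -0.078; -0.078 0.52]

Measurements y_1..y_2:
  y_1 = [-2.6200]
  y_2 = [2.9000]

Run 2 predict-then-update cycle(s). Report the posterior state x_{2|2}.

step 1: x^-=[1.1464, -1.5700]  P^-=[0.7849 0.1586; 0.1586 0.6700]  H_jac=[0.4154 0.3034]  S=[0.3871]  K=[0.9667; 0.6953]  nu=[-1.6799]  x^+=[-0.4775, -2.7380]  P^+=[0.4232 -0.1016; -0.1016 0.4829]
step 2: x^-=[-1.7918, -2.7380]  P^-=[0.6269 0.1172; 0.1172 0.6329]  H_jac=[0.2557 -0.1673]  S=[0.1987]  K=[0.7082; -0.3822]  nu=[-1.2329]  x^+=[-2.6649, -2.2668]  P^+=[0.5273 0.1710; 0.1710 0.6039]

x_post = [-2.6649, -2.2668]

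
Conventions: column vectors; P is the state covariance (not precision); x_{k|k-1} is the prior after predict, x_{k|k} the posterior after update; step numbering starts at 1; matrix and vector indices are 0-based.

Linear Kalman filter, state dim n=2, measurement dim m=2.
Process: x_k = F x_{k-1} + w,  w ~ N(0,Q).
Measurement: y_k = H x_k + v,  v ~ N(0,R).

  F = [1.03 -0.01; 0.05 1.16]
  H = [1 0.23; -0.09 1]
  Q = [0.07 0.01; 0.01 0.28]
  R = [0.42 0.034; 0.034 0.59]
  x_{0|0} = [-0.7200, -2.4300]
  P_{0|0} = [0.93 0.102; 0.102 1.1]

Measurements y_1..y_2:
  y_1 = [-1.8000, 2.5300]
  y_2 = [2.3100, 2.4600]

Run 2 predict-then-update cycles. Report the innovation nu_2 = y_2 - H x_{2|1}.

step 1: x^-=[-0.7173, -2.8548]  P^-=[1.0546 0.1670; 0.1670 1.7743]  S=[1.6453 0.5107; 0.5107 2.3428]  K=[0.7023 -0.1223; 0.1249 0.7237]  nu=[-0.4261, 5.3202]  x^+=[-1.6674, 0.9423]  P^+=[0.2958 -0.0217; -0.0217 0.4293]
step 2: x^-=[-1.7269, 1.0097]  P^-=[0.3843 -0.0056; -0.0056 0.8559]  S=[0.8470 0.1907; 0.1907 1.4500]  K=[0.4724 -0.0899; 0.0956 0.5780]  nu=[3.8046, 1.2949]  x^+=[-0.0458, 2.1218]  P^+=[0.1997 -0.0190; -0.0190 0.3426]

innov = [3.8046, 1.2949]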